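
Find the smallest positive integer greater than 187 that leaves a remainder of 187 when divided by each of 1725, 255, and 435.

N − 187 must be a common multiple of 1725, 255, and 435.
1725 = 3 × 5^2 × 23
255 = 3 × 5 × 17
435 = 3 × 5 × 29
LCM(1725, 255, 435) = 3 × 5^2 × 17 × 23 × 29 = 850425.
Smallest N > 187 is LCM + 187 = 850425 + 187 = 850612.

850612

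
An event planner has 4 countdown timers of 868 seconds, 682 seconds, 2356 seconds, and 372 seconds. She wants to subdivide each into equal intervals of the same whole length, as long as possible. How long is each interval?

62 seconds

The interval must divide each timer length; the longest such is the gcd.
868 = 2^2 × 7 × 31
682 = 2 × 11 × 31
2356 = 2^2 × 19 × 31
372 = 2^2 × 3 × 31
gcd(868, 682, 2356, 372) = 2 × 31 = 62.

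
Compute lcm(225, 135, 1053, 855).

225 = 3^2 × 5^2
135 = 3^3 × 5
1053 = 3^4 × 13
855 = 3^2 × 5 × 19
LCM(225, 135, 1053, 855) = 3^4 × 5^2 × 13 × 19 = 500175.

500175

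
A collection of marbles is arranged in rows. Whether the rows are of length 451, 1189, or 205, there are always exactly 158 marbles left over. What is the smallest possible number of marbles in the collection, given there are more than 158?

N − 158 must be a common multiple of 451, 1189, and 205.
451 = 11 × 41
1189 = 29 × 41
205 = 5 × 41
LCM(451, 1189, 205) = 5 × 11 × 29 × 41 = 65395.
Smallest N > 158 is LCM + 158 = 65395 + 158 = 65553.

65553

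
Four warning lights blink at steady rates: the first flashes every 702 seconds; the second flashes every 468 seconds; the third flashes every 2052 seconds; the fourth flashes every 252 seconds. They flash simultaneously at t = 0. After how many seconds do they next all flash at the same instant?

186732 seconds

The first simultaneous occurrence is after LCM of the individual periods.
702 = 2 × 3^3 × 13
468 = 2^2 × 3^2 × 13
2052 = 2^2 × 3^3 × 19
252 = 2^2 × 3^2 × 7
LCM(702, 468, 2052, 252) = 2^2 × 3^3 × 7 × 13 × 19 = 186732.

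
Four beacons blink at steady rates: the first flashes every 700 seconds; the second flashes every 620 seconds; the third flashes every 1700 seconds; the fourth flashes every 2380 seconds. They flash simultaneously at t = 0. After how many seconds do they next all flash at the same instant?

368900 seconds

We need the least common multiple of the intervals.
700 = 2^2 × 5^2 × 7
620 = 2^2 × 5 × 31
1700 = 2^2 × 5^2 × 17
2380 = 2^2 × 5 × 7 × 17
LCM(700, 620, 1700, 2380) = 2^2 × 5^2 × 7 × 17 × 31 = 368900.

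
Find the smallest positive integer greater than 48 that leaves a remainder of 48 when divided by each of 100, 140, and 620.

N − 48 must be a common multiple of 100, 140, and 620.
100 = 2^2 × 5^2
140 = 2^2 × 5 × 7
620 = 2^2 × 5 × 31
LCM(100, 140, 620) = 2^2 × 5^2 × 7 × 31 = 21700.
Smallest N > 48 is LCM + 48 = 21700 + 48 = 21748.

21748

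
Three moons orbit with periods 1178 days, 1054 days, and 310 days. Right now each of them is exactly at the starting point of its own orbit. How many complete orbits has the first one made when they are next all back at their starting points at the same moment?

85 orbits

The first common completion time is the LCM of the periods.
1178 = 2 × 19 × 31
1054 = 2 × 17 × 31
310 = 2 × 5 × 31
LCM(1178, 1054, 310) = 2 × 5 × 17 × 19 × 31 = 100130.
Orbits for period 1178: 100130 / 1178 = 85.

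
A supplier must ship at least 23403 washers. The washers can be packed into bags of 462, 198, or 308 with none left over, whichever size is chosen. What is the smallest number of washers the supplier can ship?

24948

The number of washers must be a common multiple of 462, 198, and 308, so a multiple of their LCM.
462 = 2 × 3 × 7 × 11
198 = 2 × 3^2 × 11
308 = 2^2 × 7 × 11
LCM(462, 198, 308) = 2^2 × 3^2 × 7 × 11 = 2772.
Smallest multiple of 2772 that is ≥ 23403: ⌈23403/2772⌉ × 2772 = 9 × 2772 = 24948.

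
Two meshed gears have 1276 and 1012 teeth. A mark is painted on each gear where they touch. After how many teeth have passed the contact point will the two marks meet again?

They coincide at every common multiple of the periods; the first is the LCM.
1276 = 2^2 × 11 × 29
1012 = 2^2 × 11 × 23
LCM(1276, 1012) = 2^2 × 11 × 23 × 29 = 29348.

29348 teeth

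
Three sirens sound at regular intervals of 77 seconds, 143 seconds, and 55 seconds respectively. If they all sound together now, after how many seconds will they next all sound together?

5005 seconds

The first simultaneous occurrence is after LCM of the individual periods.
77 = 7 × 11
143 = 11 × 13
55 = 5 × 11
LCM(77, 143, 55) = 5 × 7 × 11 × 13 = 5005.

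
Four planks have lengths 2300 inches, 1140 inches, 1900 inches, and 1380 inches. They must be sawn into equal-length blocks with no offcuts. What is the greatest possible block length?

This is the greatest common divisor of 2300, 1140, 1900, and 1380.
2300 = 2^2 × 5^2 × 23
1140 = 2^2 × 3 × 5 × 19
1900 = 2^2 × 5^2 × 19
1380 = 2^2 × 3 × 5 × 23
gcd(2300, 1140, 1900, 1380) = 2^2 × 5 = 20.

20 inches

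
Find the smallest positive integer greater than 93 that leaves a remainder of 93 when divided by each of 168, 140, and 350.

4293

N − 93 must be a common multiple of 168, 140, and 350.
168 = 2^3 × 3 × 7
140 = 2^2 × 5 × 7
350 = 2 × 5^2 × 7
LCM(168, 140, 350) = 2^3 × 3 × 5^2 × 7 = 4200.
Smallest N > 93 is LCM + 93 = 4200 + 93 = 4293.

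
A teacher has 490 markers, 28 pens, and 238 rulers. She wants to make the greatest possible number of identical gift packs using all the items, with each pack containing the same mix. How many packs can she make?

The pack count must divide each quantity, so the greatest is gcd(490, 28, 238).
490 = 2 × 5 × 7^2
28 = 2^2 × 7
238 = 2 × 7 × 17
gcd(490, 28, 238) = 2 × 7 = 14.

14 packs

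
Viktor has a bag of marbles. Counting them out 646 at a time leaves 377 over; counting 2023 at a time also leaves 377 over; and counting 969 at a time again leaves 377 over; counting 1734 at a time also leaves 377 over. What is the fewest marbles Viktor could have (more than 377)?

230999

N − 377 must be a common multiple of 646, 2023, 969, and 1734.
646 = 2 × 17 × 19
2023 = 7 × 17^2
969 = 3 × 17 × 19
1734 = 2 × 3 × 17^2
LCM(646, 2023, 969, 1734) = 2 × 3 × 7 × 17^2 × 19 = 230622.
Smallest N > 377 is LCM + 377 = 230622 + 377 = 230999.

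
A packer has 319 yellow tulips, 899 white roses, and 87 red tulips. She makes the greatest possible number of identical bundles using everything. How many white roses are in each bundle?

31

Number of bundles = gcd(319, 899, 87).
319 = 11 × 29
899 = 29 × 31
87 = 3 × 29
gcd(319, 899, 87) = 29.
white roses per bundle = 899 / 29 = 31.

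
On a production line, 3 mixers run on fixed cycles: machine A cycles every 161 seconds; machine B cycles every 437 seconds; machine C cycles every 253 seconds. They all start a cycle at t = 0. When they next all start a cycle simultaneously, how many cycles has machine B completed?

77 cycles

All finish a whole number of cycles simultaneously at t = LCM of the periods.
161 = 7 × 23
437 = 19 × 23
253 = 11 × 23
LCM(161, 437, 253) = 7 × 11 × 19 × 23 = 33649.
Cycles for period 437: 33649 / 437 = 77.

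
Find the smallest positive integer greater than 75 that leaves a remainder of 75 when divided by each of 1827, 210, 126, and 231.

N − 75 must be a common multiple of 1827, 210, 126, and 231.
1827 = 3^2 × 7 × 29
210 = 2 × 3 × 5 × 7
126 = 2 × 3^2 × 7
231 = 3 × 7 × 11
LCM(1827, 210, 126, 231) = 2 × 3^2 × 5 × 7 × 11 × 29 = 200970.
Smallest N > 75 is LCM + 75 = 200970 + 75 = 201045.

201045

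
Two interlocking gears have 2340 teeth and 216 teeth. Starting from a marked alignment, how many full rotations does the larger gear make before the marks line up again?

All finish a whole number of cycles simultaneously at t = LCM of the periods.
2340 = 2^2 × 3^2 × 5 × 13
216 = 2^3 × 3^3
LCM(2340, 216) = 2^3 × 3^3 × 5 × 13 = 14040.
Rotations for period 2340: 14040 / 2340 = 6.

6 rotations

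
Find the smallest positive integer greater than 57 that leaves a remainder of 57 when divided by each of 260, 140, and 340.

30997

N − 57 must be a common multiple of 260, 140, and 340.
260 = 2^2 × 5 × 13
140 = 2^2 × 5 × 7
340 = 2^2 × 5 × 17
LCM(260, 140, 340) = 2^2 × 5 × 7 × 13 × 17 = 30940.
Smallest N > 57 is LCM + 57 = 30940 + 57 = 30997.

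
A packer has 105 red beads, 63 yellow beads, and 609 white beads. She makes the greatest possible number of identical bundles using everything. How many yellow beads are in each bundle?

3

Number of bundles = gcd(105, 63, 609).
105 = 3 × 5 × 7
63 = 3^2 × 7
609 = 3 × 7 × 29
gcd(105, 63, 609) = 3 × 7 = 21.
yellow beads per bundle = 63 / 21 = 3.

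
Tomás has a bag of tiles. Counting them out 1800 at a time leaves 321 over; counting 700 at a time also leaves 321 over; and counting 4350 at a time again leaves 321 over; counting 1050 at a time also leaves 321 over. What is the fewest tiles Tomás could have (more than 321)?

365721

N − 321 must be a common multiple of 1800, 700, 4350, and 1050.
1800 = 2^3 × 3^2 × 5^2
700 = 2^2 × 5^2 × 7
4350 = 2 × 3 × 5^2 × 29
1050 = 2 × 3 × 5^2 × 7
LCM(1800, 700, 4350, 1050) = 2^3 × 3^2 × 5^2 × 7 × 29 = 365400.
Smallest N > 321 is LCM + 321 = 365400 + 321 = 365721.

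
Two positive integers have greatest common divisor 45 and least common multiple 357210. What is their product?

For any two positive integers, gcd × lcm = product = 45 × 357210 = 16074450.

16074450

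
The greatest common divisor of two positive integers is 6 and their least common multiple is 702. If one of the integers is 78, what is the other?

For two integers, gcd × lcm = product, so the other is (6 × 702) / 78 = 4212 / 78 = 54.

54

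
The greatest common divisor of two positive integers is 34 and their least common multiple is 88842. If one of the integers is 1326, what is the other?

2278

For two integers, gcd × lcm = product, so the other is (34 × 88842) / 1326 = 3020628 / 1326 = 2278.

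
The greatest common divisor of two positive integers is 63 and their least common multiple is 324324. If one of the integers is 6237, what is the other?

3276

For two integers, gcd × lcm = product, so the other is (63 × 324324) / 6237 = 20432412 / 6237 = 3276.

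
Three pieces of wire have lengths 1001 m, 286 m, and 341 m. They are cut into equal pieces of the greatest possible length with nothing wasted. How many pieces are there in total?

148

Piece length = gcd(1001, 286, 341).
1001 = 7 × 11 × 13
286 = 2 × 11 × 13
341 = 11 × 31
gcd(1001, 286, 341) = 11.
Total pieces = 1001/11 + 286/11 + 341/11 = 91 + 26 + 31 = 148.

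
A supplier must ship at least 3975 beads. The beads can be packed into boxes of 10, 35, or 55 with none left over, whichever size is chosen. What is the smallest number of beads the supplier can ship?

The number of beads must be a common multiple of 10, 35, and 55, so a multiple of their LCM.
10 = 2 × 5
35 = 5 × 7
55 = 5 × 11
LCM(10, 35, 55) = 2 × 5 × 7 × 11 = 770.
Smallest multiple of 770 that is ≥ 3975: ⌈3975/770⌉ × 770 = 6 × 770 = 4620.

4620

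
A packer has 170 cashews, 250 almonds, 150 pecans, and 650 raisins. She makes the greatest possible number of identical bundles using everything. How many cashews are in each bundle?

Number of bundles = gcd(170, 250, 150, 650).
170 = 2 × 5 × 17
250 = 2 × 5^3
150 = 2 × 3 × 5^2
650 = 2 × 5^2 × 13
gcd(170, 250, 150, 650) = 2 × 5 = 10.
cashews per bundle = 170 / 10 = 17.

17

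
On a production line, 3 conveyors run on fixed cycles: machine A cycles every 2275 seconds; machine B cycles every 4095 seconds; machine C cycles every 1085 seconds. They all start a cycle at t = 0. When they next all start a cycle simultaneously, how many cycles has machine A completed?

279 cycles

All finish a whole number of cycles simultaneously at t = LCM of the periods.
2275 = 5^2 × 7 × 13
4095 = 3^2 × 5 × 7 × 13
1085 = 5 × 7 × 31
LCM(2275, 4095, 1085) = 3^2 × 5^2 × 7 × 13 × 31 = 634725.
Cycles for period 2275: 634725 / 2275 = 279.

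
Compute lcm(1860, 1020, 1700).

1860 = 2^2 × 3 × 5 × 31
1020 = 2^2 × 3 × 5 × 17
1700 = 2^2 × 5^2 × 17
LCM(1860, 1020, 1700) = 2^2 × 3 × 5^2 × 17 × 31 = 158100.

158100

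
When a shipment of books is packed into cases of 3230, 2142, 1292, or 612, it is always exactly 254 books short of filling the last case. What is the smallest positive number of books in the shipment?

Being 254 short of a full case of size k means N ≡ −254 (mod k), i.e. N + 254 is a multiple of each size.
3230 = 2 × 5 × 17 × 19
2142 = 2 × 3^2 × 7 × 17
1292 = 2^2 × 17 × 19
612 = 2^2 × 3^2 × 17
LCM(3230, 2142, 1292, 612) = 2^2 × 3^2 × 5 × 7 × 17 × 19 = 406980.
Smallest positive N is 406980 − 254 = 406726.

406726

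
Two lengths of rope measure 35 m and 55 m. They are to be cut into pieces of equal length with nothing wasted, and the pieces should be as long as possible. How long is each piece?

The greatest length dividing all of 35 and 55 is their gcd.
35 = 5 × 7
55 = 5 × 11
gcd(35, 55) = 5.

5 m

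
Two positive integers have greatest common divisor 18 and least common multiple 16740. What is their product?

301320

For any two positive integers, gcd × lcm = product = 18 × 16740 = 301320.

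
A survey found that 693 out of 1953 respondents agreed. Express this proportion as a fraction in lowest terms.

693 = 3^2 × 7 × 11
1953 = 3^2 × 7 × 31
gcd(693, 1953) = 3^2 × 7 = 63.
Divide numerator and denominator by 63: 693/1953 = 11/31.

11/31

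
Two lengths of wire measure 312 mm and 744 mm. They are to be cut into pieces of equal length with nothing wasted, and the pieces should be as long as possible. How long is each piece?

Each piece length must divide every original length, so the longest possible is gcd(312, 744).
312 = 2^3 × 3 × 13
744 = 2^3 × 3 × 31
gcd(312, 744) = 2^3 × 3 = 24.

24 mm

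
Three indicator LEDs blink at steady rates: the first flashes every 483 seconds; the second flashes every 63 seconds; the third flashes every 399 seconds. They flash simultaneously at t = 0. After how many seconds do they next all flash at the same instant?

27531 seconds

The first simultaneous occurrence is after LCM of the individual periods.
483 = 3 × 7 × 23
63 = 3^2 × 7
399 = 3 × 7 × 19
LCM(483, 63, 399) = 3^2 × 7 × 19 × 23 = 27531.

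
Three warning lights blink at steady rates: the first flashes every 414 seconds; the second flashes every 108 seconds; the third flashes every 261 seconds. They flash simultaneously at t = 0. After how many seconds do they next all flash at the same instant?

They coincide at every common multiple of the periods; the first is the LCM.
414 = 2 × 3^2 × 23
108 = 2^2 × 3^3
261 = 3^2 × 29
LCM(414, 108, 261) = 2^2 × 3^3 × 23 × 29 = 72036.

72036 seconds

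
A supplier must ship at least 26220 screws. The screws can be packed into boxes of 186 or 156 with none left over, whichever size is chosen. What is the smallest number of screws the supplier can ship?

The number of screws must be a common multiple of 186 and 156, so a multiple of their LCM.
186 = 2 × 3 × 31
156 = 2^2 × 3 × 13
LCM(186, 156) = 2^2 × 3 × 13 × 31 = 4836.
Smallest multiple of 4836 that is ≥ 26220: ⌈26220/4836⌉ × 4836 = 6 × 4836 = 29016.

29016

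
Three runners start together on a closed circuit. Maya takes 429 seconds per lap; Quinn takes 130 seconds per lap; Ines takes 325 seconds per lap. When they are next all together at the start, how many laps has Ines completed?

The first common completion time is the LCM of the periods.
429 = 3 × 11 × 13
130 = 2 × 5 × 13
325 = 5^2 × 13
LCM(429, 130, 325) = 2 × 3 × 5^2 × 11 × 13 = 21450.
Laps for period 325: 21450 / 325 = 66.

66 laps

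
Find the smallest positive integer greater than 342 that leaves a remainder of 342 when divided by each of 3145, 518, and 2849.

484672

N − 342 must be a common multiple of 3145, 518, and 2849.
3145 = 5 × 17 × 37
518 = 2 × 7 × 37
2849 = 7 × 11 × 37
LCM(3145, 518, 2849) = 2 × 5 × 7 × 11 × 17 × 37 = 484330.
Smallest N > 342 is LCM + 342 = 484330 + 342 = 484672.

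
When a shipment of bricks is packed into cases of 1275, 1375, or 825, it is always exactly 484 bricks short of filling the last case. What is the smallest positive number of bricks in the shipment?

Being 484 short of a full case of size k means N ≡ −484 (mod k), i.e. N + 484 is a multiple of each size.
1275 = 3 × 5^2 × 17
1375 = 5^3 × 11
825 = 3 × 5^2 × 11
LCM(1275, 1375, 825) = 3 × 5^3 × 11 × 17 = 70125.
Smallest positive N is 70125 − 484 = 69641.

69641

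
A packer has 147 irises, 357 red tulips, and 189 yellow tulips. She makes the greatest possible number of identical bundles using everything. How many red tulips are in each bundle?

17

Number of bundles = gcd(147, 357, 189).
147 = 3 × 7^2
357 = 3 × 7 × 17
189 = 3^3 × 7
gcd(147, 357, 189) = 3 × 7 = 21.
red tulips per bundle = 357 / 21 = 17.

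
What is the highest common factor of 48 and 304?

16

48 = 2^4 × 3
304 = 2^4 × 19
gcd(48, 304) = 2^4 = 16.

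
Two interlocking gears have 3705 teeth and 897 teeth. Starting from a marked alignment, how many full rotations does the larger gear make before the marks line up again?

23 rotations

All finish a whole number of cycles simultaneously at t = LCM of the periods.
3705 = 3 × 5 × 13 × 19
897 = 3 × 13 × 23
LCM(3705, 897) = 3 × 5 × 13 × 19 × 23 = 85215.
Rotations for period 3705: 85215 / 3705 = 23.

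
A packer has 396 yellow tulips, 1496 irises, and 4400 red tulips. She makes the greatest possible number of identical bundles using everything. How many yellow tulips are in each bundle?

9

Number of bundles = gcd(396, 1496, 4400).
396 = 2^2 × 3^2 × 11
1496 = 2^3 × 11 × 17
4400 = 2^4 × 5^2 × 11
gcd(396, 1496, 4400) = 2^2 × 11 = 44.
yellow tulips per bundle = 396 / 44 = 9.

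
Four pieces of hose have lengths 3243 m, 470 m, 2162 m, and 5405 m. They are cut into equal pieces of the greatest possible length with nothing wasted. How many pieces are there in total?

240

Piece length = gcd(3243, 470, 2162, 5405).
3243 = 3 × 23 × 47
470 = 2 × 5 × 47
2162 = 2 × 23 × 47
5405 = 5 × 23 × 47
gcd(3243, 470, 2162, 5405) = 47.
Total pieces = 3243/47 + 470/47 + 2162/47 + 5405/47 = 69 + 10 + 46 + 115 = 240.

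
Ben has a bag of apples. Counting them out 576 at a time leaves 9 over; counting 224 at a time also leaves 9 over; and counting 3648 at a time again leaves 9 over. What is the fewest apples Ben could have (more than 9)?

76617

N − 9 must be a common multiple of 576, 224, and 3648.
576 = 2^6 × 3^2
224 = 2^5 × 7
3648 = 2^6 × 3 × 19
LCM(576, 224, 3648) = 2^6 × 3^2 × 7 × 19 = 76608.
Smallest N > 9 is LCM + 9 = 76608 + 9 = 76617.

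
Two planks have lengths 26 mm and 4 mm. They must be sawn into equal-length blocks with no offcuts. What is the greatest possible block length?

2 mm

This is the greatest common divisor of 26 and 4.
26 = 2 × 13
4 = 2^2
gcd(26, 4) = 2.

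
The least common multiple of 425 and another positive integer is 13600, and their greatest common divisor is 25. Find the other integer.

800

gcd × lcm = product of the two integers, so the other integer is (25 × 13600) / 425 = 800.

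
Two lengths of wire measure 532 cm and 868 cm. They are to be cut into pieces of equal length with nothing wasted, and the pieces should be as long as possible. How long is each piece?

28 cm

By the Euclidean algorithm:
868 = 1 × 532 + 336
532 = 1 × 336 + 196
336 = 1 × 196 + 140
196 = 1 × 140 + 56
140 = 2 × 56 + 28
56 = 2 × 28 + 0
gcd(532, 868) = 28.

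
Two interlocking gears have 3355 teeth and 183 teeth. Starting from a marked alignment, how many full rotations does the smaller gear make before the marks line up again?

They are all back at their starting positions together after one LCM of the periods.
3355 = 5 × 11 × 61
183 = 3 × 61
LCM(3355, 183) = 3 × 5 × 11 × 61 = 10065.
Rotations for period 183: 10065 / 183 = 55.

55 rotations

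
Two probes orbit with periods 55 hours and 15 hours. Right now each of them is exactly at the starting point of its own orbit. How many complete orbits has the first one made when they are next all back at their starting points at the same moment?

They are all back at their starting positions together after one LCM of the periods.
55 = 5 × 11
15 = 3 × 5
LCM(55, 15) = 3 × 5 × 11 = 165.
Orbits for period 55: 165 / 55 = 3.

3 orbits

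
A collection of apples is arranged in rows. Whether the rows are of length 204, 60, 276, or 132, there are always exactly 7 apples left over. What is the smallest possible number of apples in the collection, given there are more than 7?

N − 7 must be a common multiple of 204, 60, 276, and 132.
204 = 2^2 × 3 × 17
60 = 2^2 × 3 × 5
276 = 2^2 × 3 × 23
132 = 2^2 × 3 × 11
LCM(204, 60, 276, 132) = 2^2 × 3 × 5 × 11 × 17 × 23 = 258060.
Smallest N > 7 is LCM + 7 = 258060 + 7 = 258067.

258067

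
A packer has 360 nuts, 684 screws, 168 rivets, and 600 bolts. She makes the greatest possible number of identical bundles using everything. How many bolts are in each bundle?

50

Number of bundles = gcd(360, 684, 168, 600).
360 = 2^3 × 3^2 × 5
684 = 2^2 × 3^2 × 19
168 = 2^3 × 3 × 7
600 = 2^3 × 3 × 5^2
gcd(360, 684, 168, 600) = 2^2 × 3 = 12.
bolts per bundle = 600 / 12 = 50.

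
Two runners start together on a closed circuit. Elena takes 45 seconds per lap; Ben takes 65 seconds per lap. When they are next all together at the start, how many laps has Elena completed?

13 laps

All finish a whole number of cycles simultaneously at t = LCM of the periods.
45 = 3^2 × 5
65 = 5 × 13
LCM(45, 65) = 3^2 × 5 × 13 = 585.
Laps for period 45: 585 / 45 = 13.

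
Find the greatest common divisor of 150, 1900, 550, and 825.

25

150 = 2 × 3 × 5^2
1900 = 2^2 × 5^2 × 19
550 = 2 × 5^2 × 11
825 = 3 × 5^2 × 11
gcd(150, 1900, 550, 825) = 5^2 = 25.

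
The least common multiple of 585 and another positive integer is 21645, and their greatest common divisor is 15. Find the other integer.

555

gcd × lcm = product of the two integers, so the other integer is (15 × 21645) / 585 = 555.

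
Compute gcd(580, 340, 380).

20

580 = 2^2 × 5 × 29
340 = 2^2 × 5 × 17
380 = 2^2 × 5 × 19
gcd(580, 340, 380) = 2^2 × 5 = 20.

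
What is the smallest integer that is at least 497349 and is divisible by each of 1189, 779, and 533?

587366

The integer must be a common multiple of 1189, 779, and 533, so a multiple of their LCM.
1189 = 29 × 41
779 = 19 × 41
533 = 13 × 41
LCM(1189, 779, 533) = 13 × 19 × 29 × 41 = 293683.
Smallest multiple of 293683 that is ≥ 497349: ⌈497349/293683⌉ × 293683 = 2 × 293683 = 587366.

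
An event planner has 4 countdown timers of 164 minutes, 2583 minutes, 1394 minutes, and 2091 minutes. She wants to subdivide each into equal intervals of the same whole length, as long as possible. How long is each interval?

The interval must divide each timer length; the longest such is the gcd.
164 = 2^2 × 41
2583 = 3^2 × 7 × 41
1394 = 2 × 17 × 41
2091 = 3 × 17 × 41
gcd(164, 2583, 1394, 2091) = 41.

41 minutes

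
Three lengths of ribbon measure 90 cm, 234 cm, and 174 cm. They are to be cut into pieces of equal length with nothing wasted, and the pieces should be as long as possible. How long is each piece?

Each piece length must divide every original length, so the longest possible is gcd(90, 234, 174).
90 = 2 × 3^2 × 5
234 = 2 × 3^2 × 13
174 = 2 × 3 × 29
gcd(90, 234, 174) = 2 × 3 = 6.

6 cm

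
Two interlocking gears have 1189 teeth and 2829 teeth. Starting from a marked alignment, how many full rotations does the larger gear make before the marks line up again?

They are all back at their starting positions together after one LCM of the periods.
1189 = 29 × 41
2829 = 3 × 23 × 41
LCM(1189, 2829) = 3 × 23 × 29 × 41 = 82041.
Rotations for period 2829: 82041 / 2829 = 29.

29 rotations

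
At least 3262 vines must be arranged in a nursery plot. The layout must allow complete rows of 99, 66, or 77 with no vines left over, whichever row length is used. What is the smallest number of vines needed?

The number of vines must be a common multiple of 99, 66, and 77, so a multiple of their LCM.
99 = 3^2 × 11
66 = 2 × 3 × 11
77 = 7 × 11
LCM(99, 66, 77) = 2 × 3^2 × 7 × 11 = 1386.
Smallest multiple of 1386 that is ≥ 3262: ⌈3262/1386⌉ × 1386 = 3 × 1386 = 4158.

4158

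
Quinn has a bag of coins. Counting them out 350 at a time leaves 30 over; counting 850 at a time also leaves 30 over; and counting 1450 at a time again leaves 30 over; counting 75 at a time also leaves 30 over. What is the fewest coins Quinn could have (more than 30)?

517680

N − 30 must be a common multiple of 350, 850, 1450, and 75.
350 = 2 × 5^2 × 7
850 = 2 × 5^2 × 17
1450 = 2 × 5^2 × 29
75 = 3 × 5^2
LCM(350, 850, 1450, 75) = 2 × 3 × 5^2 × 7 × 17 × 29 = 517650.
Smallest N > 30 is LCM + 30 = 517650 + 30 = 517680.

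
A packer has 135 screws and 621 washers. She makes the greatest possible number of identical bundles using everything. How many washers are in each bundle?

Number of bundles = gcd(135, 621).
135 = 3^3 × 5
621 = 3^3 × 23
gcd(135, 621) = 3^3 = 27.
washers per bundle = 621 / 27 = 23.

23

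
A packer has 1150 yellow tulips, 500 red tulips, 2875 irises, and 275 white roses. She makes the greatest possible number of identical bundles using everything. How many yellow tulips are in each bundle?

46

Number of bundles = gcd(1150, 500, 2875, 275).
1150 = 2 × 5^2 × 23
500 = 2^2 × 5^3
2875 = 5^3 × 23
275 = 5^2 × 11
gcd(1150, 500, 2875, 275) = 5^2 = 25.
yellow tulips per bundle = 1150 / 25 = 46.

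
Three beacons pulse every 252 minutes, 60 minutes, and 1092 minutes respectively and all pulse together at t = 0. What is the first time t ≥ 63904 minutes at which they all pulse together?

65520 minutes

Joint pulses occur at multiples of LCM(252, 60, 1092).
252 = 2^2 × 3^2 × 7
60 = 2^2 × 3 × 5
1092 = 2^2 × 3 × 7 × 13
LCM(252, 60, 1092) = 2^2 × 3^2 × 5 × 7 × 13 = 16380.
Smallest multiple of 16380 that is ≥ 63904: ⌈63904/16380⌉ × 16380 = 4 × 16380 = 65520.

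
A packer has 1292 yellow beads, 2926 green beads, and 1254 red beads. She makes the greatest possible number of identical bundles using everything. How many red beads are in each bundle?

33

Number of bundles = gcd(1292, 2926, 1254).
1292 = 2^2 × 17 × 19
2926 = 2 × 7 × 11 × 19
1254 = 2 × 3 × 11 × 19
gcd(1292, 2926, 1254) = 2 × 19 = 38.
red beads per bundle = 1254 / 38 = 33.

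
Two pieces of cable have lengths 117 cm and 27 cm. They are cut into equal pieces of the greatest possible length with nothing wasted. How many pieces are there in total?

16

Piece length = gcd(117, 27).
117 = 3^2 × 13
27 = 3^3
gcd(117, 27) = 3^2 = 9.
Total pieces = 117/9 + 27/9 = 13 + 3 = 16.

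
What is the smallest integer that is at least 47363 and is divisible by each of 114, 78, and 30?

The integer must be a common multiple of 114, 78, and 30, so a multiple of their LCM.
114 = 2 × 3 × 19
78 = 2 × 3 × 13
30 = 2 × 3 × 5
LCM(114, 78, 30) = 2 × 3 × 5 × 13 × 19 = 7410.
Smallest multiple of 7410 that is ≥ 47363: ⌈47363/7410⌉ × 7410 = 7 × 7410 = 51870.

51870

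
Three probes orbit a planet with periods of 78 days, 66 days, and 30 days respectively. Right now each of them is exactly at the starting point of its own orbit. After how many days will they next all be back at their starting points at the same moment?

4290 days

They coincide at every common multiple of the periods; the first is the LCM.
78 = 2 × 3 × 13
66 = 2 × 3 × 11
30 = 2 × 3 × 5
LCM(78, 66, 30) = 2 × 3 × 5 × 11 × 13 = 4290.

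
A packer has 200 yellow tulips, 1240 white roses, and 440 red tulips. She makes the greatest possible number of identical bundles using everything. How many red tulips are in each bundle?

11

Number of bundles = gcd(200, 1240, 440).
200 = 2^3 × 5^2
1240 = 2^3 × 5 × 31
440 = 2^3 × 5 × 11
gcd(200, 1240, 440) = 2^3 × 5 = 40.
red tulips per bundle = 440 / 40 = 11.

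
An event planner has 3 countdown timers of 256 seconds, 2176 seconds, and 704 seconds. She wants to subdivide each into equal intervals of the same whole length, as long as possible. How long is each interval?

The interval must divide each timer length; the longest such is the gcd.
256 = 2^8
2176 = 2^7 × 17
704 = 2^6 × 11
gcd(256, 2176, 704) = 2^6 = 64.

64 seconds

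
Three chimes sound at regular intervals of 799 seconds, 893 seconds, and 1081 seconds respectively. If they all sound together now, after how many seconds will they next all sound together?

349163 seconds

They coincide at every common multiple of the periods; the first is the LCM.
799 = 17 × 47
893 = 19 × 47
1081 = 23 × 47
LCM(799, 893, 1081) = 17 × 19 × 23 × 47 = 349163.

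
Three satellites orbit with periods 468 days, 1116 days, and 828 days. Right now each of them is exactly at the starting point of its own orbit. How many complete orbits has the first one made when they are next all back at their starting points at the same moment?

713 orbits

All finish a whole number of cycles simultaneously at t = LCM of the periods.
468 = 2^2 × 3^2 × 13
1116 = 2^2 × 3^2 × 31
828 = 2^2 × 3^2 × 23
LCM(468, 1116, 828) = 2^2 × 3^2 × 13 × 23 × 31 = 333684.
Orbits for period 468: 333684 / 468 = 713.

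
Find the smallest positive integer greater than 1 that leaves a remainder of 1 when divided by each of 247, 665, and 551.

N − 1 must be a common multiple of 247, 665, and 551.
247 = 13 × 19
665 = 5 × 7 × 19
551 = 19 × 29
LCM(247, 665, 551) = 5 × 7 × 13 × 19 × 29 = 250705.
Smallest N > 1 is LCM + 1 = 250705 + 1 = 250706.

250706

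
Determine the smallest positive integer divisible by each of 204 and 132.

204 = 2^2 × 3 × 17
132 = 2^2 × 3 × 11
LCM(204, 132) = 2^2 × 3 × 11 × 17 = 2244.

2244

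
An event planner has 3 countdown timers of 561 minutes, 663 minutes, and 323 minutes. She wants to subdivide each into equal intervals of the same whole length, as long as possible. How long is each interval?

17 minutes

The interval must divide each timer length; the longest such is the gcd.
561 = 3 × 11 × 17
663 = 3 × 13 × 17
323 = 17 × 19
gcd(561, 663, 323) = 17.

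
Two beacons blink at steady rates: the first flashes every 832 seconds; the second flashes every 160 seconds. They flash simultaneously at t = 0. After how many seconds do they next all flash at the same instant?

The first simultaneous occurrence is after LCM of the individual periods.
832 = 2^6 × 13
160 = 2^5 × 5
LCM(832, 160) = 2^6 × 5 × 13 = 4160.

4160 seconds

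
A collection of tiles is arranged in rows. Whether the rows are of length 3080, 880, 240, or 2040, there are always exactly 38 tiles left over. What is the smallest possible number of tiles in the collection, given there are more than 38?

N − 38 must be a common multiple of 3080, 880, 240, and 2040.
3080 = 2^3 × 5 × 7 × 11
880 = 2^4 × 5 × 11
240 = 2^4 × 3 × 5
2040 = 2^3 × 3 × 5 × 17
LCM(3080, 880, 240, 2040) = 2^4 × 3 × 5 × 7 × 11 × 17 = 314160.
Smallest N > 38 is LCM + 38 = 314160 + 38 = 314198.

314198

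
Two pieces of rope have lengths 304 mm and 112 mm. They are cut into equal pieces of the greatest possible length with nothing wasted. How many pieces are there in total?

26

Piece length = gcd(304, 112).
304 = 2^4 × 19
112 = 2^4 × 7
gcd(304, 112) = 2^4 = 16.
Total pieces = 304/16 + 112/16 = 19 + 7 = 26.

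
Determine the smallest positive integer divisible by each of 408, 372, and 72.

37944

408 = 2^3 × 3 × 17
372 = 2^2 × 3 × 31
72 = 2^3 × 3^2
LCM(408, 372, 72) = 2^3 × 3^2 × 17 × 31 = 37944.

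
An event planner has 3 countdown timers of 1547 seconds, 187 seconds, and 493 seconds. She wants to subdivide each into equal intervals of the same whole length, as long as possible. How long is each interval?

The interval must divide each timer length; the longest such is the gcd.
1547 = 7 × 13 × 17
187 = 11 × 17
493 = 17 × 29
gcd(1547, 187, 493) = 17.

17 seconds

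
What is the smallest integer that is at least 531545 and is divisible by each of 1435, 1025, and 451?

552475

The integer must be a common multiple of 1435, 1025, and 451, so a multiple of their LCM.
1435 = 5 × 7 × 41
1025 = 5^2 × 41
451 = 11 × 41
LCM(1435, 1025, 451) = 5^2 × 7 × 11 × 41 = 78925.
Smallest multiple of 78925 that is ≥ 531545: ⌈531545/78925⌉ × 78925 = 7 × 78925 = 552475.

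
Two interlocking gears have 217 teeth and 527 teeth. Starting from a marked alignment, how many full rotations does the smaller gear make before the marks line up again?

The first common completion time is the LCM of the periods.
217 = 7 × 31
527 = 17 × 31
LCM(217, 527) = 7 × 17 × 31 = 3689.
Rotations for period 217: 3689 / 217 = 17.

17 rotations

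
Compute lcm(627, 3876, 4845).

213180

627 = 3 × 11 × 19
3876 = 2^2 × 3 × 17 × 19
4845 = 3 × 5 × 17 × 19
LCM(627, 3876, 4845) = 2^2 × 3 × 5 × 11 × 17 × 19 = 213180.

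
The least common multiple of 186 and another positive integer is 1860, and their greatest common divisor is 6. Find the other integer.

60

gcd × lcm = product of the two integers, so the other integer is (6 × 1860) / 186 = 60.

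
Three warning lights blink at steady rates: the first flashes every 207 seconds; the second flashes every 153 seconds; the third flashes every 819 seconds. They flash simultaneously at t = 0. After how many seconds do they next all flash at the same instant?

320229 seconds

The first simultaneous occurrence is after LCM of the individual periods.
207 = 3^2 × 23
153 = 3^2 × 17
819 = 3^2 × 7 × 13
LCM(207, 153, 819) = 3^2 × 7 × 13 × 17 × 23 = 320229.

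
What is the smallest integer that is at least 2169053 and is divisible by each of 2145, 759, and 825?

2220075

The integer must be a common multiple of 2145, 759, and 825, so a multiple of their LCM.
2145 = 3 × 5 × 11 × 13
759 = 3 × 11 × 23
825 = 3 × 5^2 × 11
LCM(2145, 759, 825) = 3 × 5^2 × 11 × 13 × 23 = 246675.
Smallest multiple of 246675 that is ≥ 2169053: ⌈2169053/246675⌉ × 246675 = 9 × 246675 = 2220075.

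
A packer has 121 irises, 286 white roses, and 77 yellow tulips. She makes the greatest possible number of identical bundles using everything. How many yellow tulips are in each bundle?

7

Number of bundles = gcd(121, 286, 77).
121 = 11^2
286 = 2 × 11 × 13
77 = 7 × 11
gcd(121, 286, 77) = 11.
yellow tulips per bundle = 77 / 11 = 7.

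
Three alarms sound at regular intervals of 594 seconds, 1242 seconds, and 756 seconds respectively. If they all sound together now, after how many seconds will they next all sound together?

191268 seconds

The first simultaneous occurrence is after LCM of the individual periods.
594 = 2 × 3^3 × 11
1242 = 2 × 3^3 × 23
756 = 2^2 × 3^3 × 7
LCM(594, 1242, 756) = 2^2 × 3^3 × 7 × 11 × 23 = 191268.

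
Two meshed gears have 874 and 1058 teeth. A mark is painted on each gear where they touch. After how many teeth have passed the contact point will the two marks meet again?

The first simultaneous occurrence is after LCM of the individual periods.
874 = 2 × 19 × 23
1058 = 2 × 23^2
LCM(874, 1058) = 2 × 19 × 23^2 = 20102.

20102 teeth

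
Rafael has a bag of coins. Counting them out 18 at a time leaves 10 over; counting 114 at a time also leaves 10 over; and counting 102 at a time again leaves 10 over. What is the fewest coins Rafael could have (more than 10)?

5824

N − 10 must be a common multiple of 18, 114, and 102.
18 = 2 × 3^2
114 = 2 × 3 × 19
102 = 2 × 3 × 17
LCM(18, 114, 102) = 2 × 3^2 × 17 × 19 = 5814.
Smallest N > 10 is LCM + 10 = 5814 + 10 = 5824.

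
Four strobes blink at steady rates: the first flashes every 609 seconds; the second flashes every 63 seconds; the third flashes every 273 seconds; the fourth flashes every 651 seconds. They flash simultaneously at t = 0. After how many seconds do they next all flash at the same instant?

We need the least common multiple of the intervals.
609 = 3 × 7 × 29
63 = 3^2 × 7
273 = 3 × 7 × 13
651 = 3 × 7 × 31
LCM(609, 63, 273, 651) = 3^2 × 7 × 13 × 29 × 31 = 736281.

736281 seconds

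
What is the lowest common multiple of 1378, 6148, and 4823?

559468

1378 = 2 × 13 × 53
6148 = 2^2 × 29 × 53
4823 = 7 × 13 × 53
LCM(1378, 6148, 4823) = 2^2 × 7 × 13 × 29 × 53 = 559468.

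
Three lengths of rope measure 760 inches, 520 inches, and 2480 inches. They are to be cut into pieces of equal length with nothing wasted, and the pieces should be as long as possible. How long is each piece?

Each piece length must divide every original length, so the longest possible is gcd(760, 520, 2480).
760 = 2^3 × 5 × 19
520 = 2^3 × 5 × 13
2480 = 2^4 × 5 × 31
gcd(760, 520, 2480) = 2^3 × 5 = 40.

40 inches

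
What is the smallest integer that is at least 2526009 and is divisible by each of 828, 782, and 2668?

2857428

The integer must be a common multiple of 828, 782, and 2668, so a multiple of their LCM.
828 = 2^2 × 3^2 × 23
782 = 2 × 17 × 23
2668 = 2^2 × 23 × 29
LCM(828, 782, 2668) = 2^2 × 3^2 × 17 × 23 × 29 = 408204.
Smallest multiple of 408204 that is ≥ 2526009: ⌈2526009/408204⌉ × 408204 = 7 × 408204 = 2857428.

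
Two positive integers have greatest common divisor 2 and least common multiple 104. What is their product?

For any two positive integers, gcd × lcm = product = 2 × 104 = 208.

208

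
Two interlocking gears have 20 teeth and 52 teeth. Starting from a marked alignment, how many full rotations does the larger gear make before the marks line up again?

They are all back at their starting positions together after one LCM of the periods.
20 = 2^2 × 5
52 = 2^2 × 13
LCM(20, 52) = 2^2 × 5 × 13 = 260.
Rotations for period 52: 260 / 52 = 5.

5 rotations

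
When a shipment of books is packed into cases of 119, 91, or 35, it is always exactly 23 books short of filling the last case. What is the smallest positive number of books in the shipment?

Being 23 short of a full case of size k means N ≡ −23 (mod k), i.e. N + 23 is a multiple of each size.
119 = 7 × 17
91 = 7 × 13
35 = 5 × 7
LCM(119, 91, 35) = 5 × 7 × 13 × 17 = 7735.
Smallest positive N is 7735 − 23 = 7712.

7712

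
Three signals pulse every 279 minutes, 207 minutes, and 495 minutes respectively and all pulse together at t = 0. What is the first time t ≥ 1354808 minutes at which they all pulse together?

1411740 minutes

Joint pulses occur at multiples of LCM(279, 207, 495).
279 = 3^2 × 31
207 = 3^2 × 23
495 = 3^2 × 5 × 11
LCM(279, 207, 495) = 3^2 × 5 × 11 × 23 × 31 = 352935.
Smallest multiple of 352935 that is ≥ 1354808: ⌈1354808/352935⌉ × 352935 = 4 × 352935 = 1411740.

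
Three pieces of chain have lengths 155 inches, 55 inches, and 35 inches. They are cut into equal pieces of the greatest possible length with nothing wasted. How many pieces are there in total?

49

Piece length = gcd(155, 55, 35).
155 = 5 × 31
55 = 5 × 11
35 = 5 × 7
gcd(155, 55, 35) = 5.
Total pieces = 155/5 + 55/5 + 35/5 = 31 + 11 + 7 = 49.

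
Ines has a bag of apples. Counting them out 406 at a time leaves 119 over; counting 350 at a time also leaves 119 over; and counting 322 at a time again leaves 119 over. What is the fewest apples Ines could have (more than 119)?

233569

N − 119 must be a common multiple of 406, 350, and 322.
406 = 2 × 7 × 29
350 = 2 × 5^2 × 7
322 = 2 × 7 × 23
LCM(406, 350, 322) = 2 × 5^2 × 7 × 23 × 29 = 233450.
Smallest N > 119 is LCM + 119 = 233450 + 119 = 233569.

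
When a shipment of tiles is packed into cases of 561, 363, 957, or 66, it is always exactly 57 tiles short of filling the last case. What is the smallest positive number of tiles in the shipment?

357861

Being 57 short of a full case of size k means N ≡ −57 (mod k), i.e. N + 57 is a multiple of each size.
561 = 3 × 11 × 17
363 = 3 × 11^2
957 = 3 × 11 × 29
66 = 2 × 3 × 11
LCM(561, 363, 957, 66) = 2 × 3 × 11^2 × 17 × 29 = 357918.
Smallest positive N is 357918 − 57 = 357861.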